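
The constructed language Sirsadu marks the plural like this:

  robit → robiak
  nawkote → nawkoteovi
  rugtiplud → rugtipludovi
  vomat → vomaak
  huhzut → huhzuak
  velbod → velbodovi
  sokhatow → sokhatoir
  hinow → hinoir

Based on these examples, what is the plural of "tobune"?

huhzut and rugtiplud both have last vowel 'u' yet inflect differently (huhzuak, rugtipludovi), so the last vowel is not what conditions the rule; the final letter is.
"tobune" ends in -e. The one such stem in the data (nawkote → nawkoteovi) adds -ovi, so the same rule applies.
The other patterns: stems ending in -t drop the final letter and add -ak; stems ending in -w drop the final letter and add -ir.
So tobune → tobuneovi.

tobuneovi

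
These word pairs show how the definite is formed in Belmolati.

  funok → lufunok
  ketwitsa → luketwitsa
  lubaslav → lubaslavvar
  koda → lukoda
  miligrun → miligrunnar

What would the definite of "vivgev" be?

lubaslav and koda both have last vowel 'a' yet inflect differently (lubaslavvar, lukoda), so the last vowel is not what conditions the rule; the final letter is.
"vivgev" ends in -v. The one such stem in the data (lubaslav → lubaslavvar) doubles the final consonant and adds -ar (as does miligrun), so the same rule applies.
The other pattern: stems ending in -a or -k add the prefix lu-.
So vivgev → vivgevvar.

vivgevvar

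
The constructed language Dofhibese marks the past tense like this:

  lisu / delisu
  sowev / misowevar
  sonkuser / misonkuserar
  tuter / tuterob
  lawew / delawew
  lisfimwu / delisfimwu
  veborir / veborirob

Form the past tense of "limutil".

veborir and sonkuser both end in -r yet inflect differently (veborirob, misonkuserar), so the final letter is not what conditions the rule; the first letter is.
"limutil" begins with l-. The stems beginning with l- (lisfimwu → delisfimwu, lawew → delawew, lisu → delisu) add the prefix de-.
The other patterns: stems beginning with t- or v- add -ob; stems beginning with s- add mi- … -ar around the stem.
So limutil → delimutil.

delimutil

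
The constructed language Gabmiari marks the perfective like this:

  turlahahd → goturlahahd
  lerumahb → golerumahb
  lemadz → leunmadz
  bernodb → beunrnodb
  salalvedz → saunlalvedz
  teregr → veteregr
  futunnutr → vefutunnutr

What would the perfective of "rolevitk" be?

lerumahb and bernodb both end in -b yet inflect differently (golerumahb, beunrnodb), so the final letter is not what conditions the rule; the second-to-last letter is.
"rolevitk" has second-to-last letter 't'. The one such stem in the data (futunnutr → vefutunnutr) adds the prefix ve-, so the same rule applies.
So rolevitk → verolevitk.

verolevitk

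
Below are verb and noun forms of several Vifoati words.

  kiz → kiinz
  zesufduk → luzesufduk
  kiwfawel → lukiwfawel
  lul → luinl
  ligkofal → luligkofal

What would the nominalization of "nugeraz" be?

lunugeraz

"nugeraz" has 3 vowels. The stems with 3 vowels (zesufduk → luzesufduk, kiwfawel → lukiwfawel, ligkofal → luligkofal) add the prefix lu-.
The other pattern: stems with 1 vowel insert -in- after the first vowel.
So nugeraz → lunugeraz.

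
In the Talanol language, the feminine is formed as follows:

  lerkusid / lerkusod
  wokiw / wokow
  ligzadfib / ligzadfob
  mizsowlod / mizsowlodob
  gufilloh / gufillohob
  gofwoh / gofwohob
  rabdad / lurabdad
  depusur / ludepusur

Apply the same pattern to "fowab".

lerkusid and mizsowlod both end in -d yet inflect differently (lerkusod, mizsowlodob), so the final letter is not what conditions the rule; the last vowel is.
"fowab" has last vowel 'a'. The one such stem in the data (rabdad → lurabdad) adds the prefix lu-, so the same rule applies.
The other patterns: stems whose last vowel is 'i' change the last vowel to 'o'; stems whose last vowel is 'o' add -ob.
So fowab → lufowab.

lufowab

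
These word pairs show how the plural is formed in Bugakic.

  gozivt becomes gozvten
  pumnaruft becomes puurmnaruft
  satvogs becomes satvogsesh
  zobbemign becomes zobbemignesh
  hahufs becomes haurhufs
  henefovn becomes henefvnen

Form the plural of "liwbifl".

pumnaruft and gozivt both end in -t yet inflect differently (puurmnaruft, gozvten), so the final letter is not what conditions the rule; the second-to-last letter is.
"liwbifl" has second-to-last letter 'f'. The stems whose second-to-last letter is 'f' (pumnaruft → puurmnaruft, hahufs → haurhufs) insert -ur- after the first vowel.
The other patterns: stems whose second-to-last letter is 'v' delete the last vowel and add -en; stems whose second-to-last letter is 'g' add -esh.
So liwbifl → liurwbifl.

liurwbifl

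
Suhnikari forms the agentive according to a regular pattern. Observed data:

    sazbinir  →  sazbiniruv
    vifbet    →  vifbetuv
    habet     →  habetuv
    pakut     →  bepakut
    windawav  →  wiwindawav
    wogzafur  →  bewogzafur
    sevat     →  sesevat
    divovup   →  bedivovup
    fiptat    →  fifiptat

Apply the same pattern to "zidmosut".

bezidmosut

"zidmosut" has last vowel 'u'. The stems whose last vowel is 'u' (divovup → bedivovup, pakut → bepakut, wogzafur → bewogzafur) add the prefix be-.
So zidmosut → bezidmosut.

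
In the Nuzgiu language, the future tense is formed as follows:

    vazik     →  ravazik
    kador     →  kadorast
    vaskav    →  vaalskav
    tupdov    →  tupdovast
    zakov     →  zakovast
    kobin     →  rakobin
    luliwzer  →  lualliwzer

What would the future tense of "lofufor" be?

lofuforast

"lofufor" has last vowel 'o'. The stems whose last vowel is 'o' (zakov → zakovast, tupdov → tupdovast, kador → kadorast) add -ast.
So lofufor → lofuforast.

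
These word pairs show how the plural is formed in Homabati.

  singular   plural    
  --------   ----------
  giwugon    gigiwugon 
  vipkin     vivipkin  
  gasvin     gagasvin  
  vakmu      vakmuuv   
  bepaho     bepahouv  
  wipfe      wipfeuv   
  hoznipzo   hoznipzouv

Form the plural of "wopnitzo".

wopnitzouv

giwugon and bepaho both have last vowel 'o' yet inflect differently (gigiwugon, bepahouv), so the last vowel is not what conditions the rule; whether the stem ends in a vowel or a consonant is.
"wopnitzo" ends in a vowel. The stems ending in a vowel (vakmu → vakmuuv, bepaho → bepahouv, wipfe → wipfeuv) add -uv.
So wopnitzo → wopnitzouv.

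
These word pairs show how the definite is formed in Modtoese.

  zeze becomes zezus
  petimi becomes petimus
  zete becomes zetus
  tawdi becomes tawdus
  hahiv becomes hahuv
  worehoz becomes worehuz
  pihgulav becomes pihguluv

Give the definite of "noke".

petimi and hahiv both have last vowel 'i' yet inflect differently (petimus, hahuv), so the last vowel is not what conditions the rule; whether the stem ends in a vowel or a consonant is.
"noke" ends in a vowel. The stems ending in a vowel (zeze → zezus, petimi → petimus, zete → zetus) drop the final letter and add -us.
The other pattern: stems ending in a consonant change the last vowel to 'u'.
So noke → nokus.

nokus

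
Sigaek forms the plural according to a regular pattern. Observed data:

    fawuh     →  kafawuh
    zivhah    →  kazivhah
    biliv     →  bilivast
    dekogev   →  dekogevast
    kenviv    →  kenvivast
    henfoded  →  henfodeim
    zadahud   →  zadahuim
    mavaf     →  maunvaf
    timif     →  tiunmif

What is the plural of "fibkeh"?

kafibkeh

dekogev and henfoded both have last vowel 'e' yet inflect differently (dekogevast, henfodeim), so the last vowel is not what conditions the rule; the final letter is.
"fibkeh" ends in -h. The stems ending in -h (fawuh → kafawuh, zivhah → kazivhah) add the prefix ka-.
So fibkeh → kafibkeh.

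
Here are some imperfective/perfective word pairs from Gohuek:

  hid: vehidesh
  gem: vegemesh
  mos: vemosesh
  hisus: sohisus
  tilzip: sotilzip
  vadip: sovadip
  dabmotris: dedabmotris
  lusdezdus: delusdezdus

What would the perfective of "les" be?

mos and hisus both end in -s yet inflect differently (vemosesh, sohisus), so the final letter is not what conditions the rule; the number of vowels is.
"les" has 1 vowel. The stems with 1 vowel (hid → vehidesh, gem → vegemesh, mos → vemosesh) add ve- … -esh around the stem.
So les → velesesh.

velesesh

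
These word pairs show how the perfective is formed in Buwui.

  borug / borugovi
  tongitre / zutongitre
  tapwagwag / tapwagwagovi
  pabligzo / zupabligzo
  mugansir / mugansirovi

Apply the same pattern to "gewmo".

zugewmo

"gewmo" ends in a vowel. The stems ending in a vowel (tongitre → zutongitre, pabligzo → zupabligzo) add the prefix zu-.
So gewmo → zugewmo.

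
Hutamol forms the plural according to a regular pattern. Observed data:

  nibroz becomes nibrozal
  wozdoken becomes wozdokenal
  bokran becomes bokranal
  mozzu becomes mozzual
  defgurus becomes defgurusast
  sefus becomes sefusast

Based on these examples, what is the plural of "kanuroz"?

defgurus and mozzu both have last vowel 'u' yet inflect differently (defgurusast, mozzual), so the last vowel is not what conditions the rule; the final letter is.
"kanuroz" ends in -z. The one such stem in the data (nibroz → nibrozal) adds -al, so the same rule applies.
The other pattern: stems ending in -s add -ast.
So kanuroz → kanurozal.

kanurozal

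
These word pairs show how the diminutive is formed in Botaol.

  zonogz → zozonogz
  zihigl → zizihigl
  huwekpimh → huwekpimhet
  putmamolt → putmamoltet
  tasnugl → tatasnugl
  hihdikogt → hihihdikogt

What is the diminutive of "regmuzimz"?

regmuzimzet

"regmuzimz" has second-to-last letter 'm'. The one such stem in the data (huwekpimh → huwekpimhet) adds -et, so the same rule applies.
The other pattern: stems whose second-to-last letter is 'g' repeat the first consonant+vowel as a prefix.
So regmuzimz → regmuzimzet.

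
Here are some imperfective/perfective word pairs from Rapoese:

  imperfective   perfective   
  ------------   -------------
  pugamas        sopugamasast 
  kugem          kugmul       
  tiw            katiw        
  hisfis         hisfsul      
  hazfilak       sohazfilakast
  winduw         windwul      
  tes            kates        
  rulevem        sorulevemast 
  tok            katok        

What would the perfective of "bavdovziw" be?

sobavdovziwast

"bavdovziw" has 3 vowels. The stems with 3 vowels (hazfilak → sohazfilakast, pugamas → sopugamasast, rulevem → sorulevemast) add so- … -ast around the stem.
So bavdovziw → sobavdovziwast.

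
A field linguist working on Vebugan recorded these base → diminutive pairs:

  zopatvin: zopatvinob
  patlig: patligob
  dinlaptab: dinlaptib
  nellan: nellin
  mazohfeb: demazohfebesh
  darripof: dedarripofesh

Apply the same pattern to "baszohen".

debaszohenesh

zopatvin and nellan both end in -n yet inflect differently (zopatvinob, nellin), so the final letter is not what conditions the rule; the last vowel is.
"baszohen" has last vowel 'e'. The one such stem in the data (mazohfeb → demazohfebesh) adds de- … -esh around the stem, so the same rule applies.
So baszohen → debaszohenesh.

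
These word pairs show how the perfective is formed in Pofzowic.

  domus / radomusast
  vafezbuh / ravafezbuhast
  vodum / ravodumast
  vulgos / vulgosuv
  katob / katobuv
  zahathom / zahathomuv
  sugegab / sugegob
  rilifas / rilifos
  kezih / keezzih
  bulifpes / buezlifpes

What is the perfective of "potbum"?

rapotbumast

domus and vulgos both end in -s yet inflect differently (radomusast, vulgosuv), so the final letter is not what conditions the rule; the last vowel is.
"potbum" has last vowel 'u'. The stems whose last vowel is 'u' (domus → radomusast, vafezbuh → ravafezbuhast, vodum → ravodumast) add ra- … -ast around the stem.
The other patterns: stems whose last vowel is 'o' add -uv; stems whose last vowel is 'a' change the last vowel to 'o'; stems whose last vowel is 'e' or 'i' insert -ez- after the first vowel.
So potbum → rapotbumast.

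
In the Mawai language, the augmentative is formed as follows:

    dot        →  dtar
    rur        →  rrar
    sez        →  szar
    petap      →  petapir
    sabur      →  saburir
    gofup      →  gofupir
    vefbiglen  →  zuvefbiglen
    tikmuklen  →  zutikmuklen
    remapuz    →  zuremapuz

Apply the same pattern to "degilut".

rur and sabur both end in -r yet inflect differently (rrar, saburir), so the final letter is not what conditions the rule; the number of vowels is.
"degilut" has 3 vowels. The stems with 3 vowels (vefbiglen → zuvefbiglen, tikmuklen → zutikmuklen, remapuz → zuremapuz) add the prefix zu-.
So degilut → zudegilut.

zudegilut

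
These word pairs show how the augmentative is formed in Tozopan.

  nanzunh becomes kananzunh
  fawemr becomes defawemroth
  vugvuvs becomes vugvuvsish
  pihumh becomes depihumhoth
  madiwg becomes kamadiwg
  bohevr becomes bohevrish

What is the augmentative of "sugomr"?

"sugomr" has second-to-last letter 'm'. The stems whose second-to-last letter is 'm' (fawemr → defawemroth, pihumh → depihumhoth) add de- … -oth around the stem.
The other patterns: stems whose second-to-last letter is 'v' add -ish; stems whose second-to-last letter is 'n' or 'w' add the prefix ka-.
So sugomr → desugomroth.

desugomroth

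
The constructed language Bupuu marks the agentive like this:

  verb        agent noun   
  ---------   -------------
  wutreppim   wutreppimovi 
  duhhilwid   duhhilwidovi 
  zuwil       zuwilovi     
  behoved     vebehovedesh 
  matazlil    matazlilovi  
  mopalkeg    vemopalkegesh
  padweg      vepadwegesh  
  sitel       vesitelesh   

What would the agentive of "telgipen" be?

vetelgipenesh

duhhilwid and behoved both end in -d yet inflect differently (duhhilwidovi, vebehovedesh), so the final letter is not what conditions the rule; the last vowel is.
"telgipen" has last vowel 'e'. The stems whose last vowel is 'e' (padweg → vepadwegesh, mopalkeg → vemopalkegesh, behoved → vebehovedesh) add ve- … -esh around the stem.
The other pattern: stems whose last vowel is 'i' add -ovi.
So telgipen → vetelgipenesh.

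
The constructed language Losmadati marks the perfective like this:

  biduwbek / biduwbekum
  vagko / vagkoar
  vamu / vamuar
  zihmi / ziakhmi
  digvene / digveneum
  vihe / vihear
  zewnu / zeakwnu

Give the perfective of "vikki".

vikkiar

vamu and zewnu both end in -u yet inflect differently (vamuar, zeakwnu), so the final letter is not what conditions the rule; the first letter is.
"vikki" begins with v-. The stems beginning with v- (vihe → vihear, vagko → vagkoar, vamu → vamuar) add -ar.
So vikki → vikkiar.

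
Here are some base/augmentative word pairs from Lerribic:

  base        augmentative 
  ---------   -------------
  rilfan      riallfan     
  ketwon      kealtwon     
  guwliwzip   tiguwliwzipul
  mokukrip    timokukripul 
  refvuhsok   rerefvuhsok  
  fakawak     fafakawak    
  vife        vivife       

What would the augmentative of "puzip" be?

ketwon and refvuhsok both have last vowel 'o' yet inflect differently (kealtwon, rerefvuhsok), so the last vowel is not what conditions the rule; the final letter is.
"puzip" ends in -p. The stems ending in -p (guwliwzip → tiguwliwzipul, mokukrip → timokukripul) add ti- … -ul around the stem.
The other patterns: stems ending in -n insert -al- after the first vowel; stems ending in -e or -k repeat the first consonant+vowel as a prefix.
So puzip → tipuzipul.

tipuzipul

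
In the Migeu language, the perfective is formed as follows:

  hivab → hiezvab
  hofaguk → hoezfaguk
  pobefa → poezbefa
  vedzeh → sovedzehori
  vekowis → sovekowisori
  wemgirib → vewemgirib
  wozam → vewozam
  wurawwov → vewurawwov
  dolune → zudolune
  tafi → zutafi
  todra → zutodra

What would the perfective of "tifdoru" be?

"tifdoru" begins with t-. The stems beginning with t- (tafi → zutafi, todra → zutodra) add the prefix zu-.
The other patterns: stems beginning with h- or p- insert -ez- after the first vowel; stems beginning with v- add so- … -ori around the stem; stems beginning with w- add the prefix ve-.
So tifdoru → zutifdoru.

zutifdoru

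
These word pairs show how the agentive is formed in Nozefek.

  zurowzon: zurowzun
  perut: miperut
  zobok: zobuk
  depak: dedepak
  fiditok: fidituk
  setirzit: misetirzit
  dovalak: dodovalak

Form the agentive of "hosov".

zobok and dovalak both end in -k yet inflect differently (zobuk, dodovalak), so the final letter is not what conditions the rule; the last vowel is.
"hosov" has last vowel 'o'. The stems whose last vowel is 'o' (zobok → zobuk, zurowzon → zurowzun, fiditok → fidituk) change the last vowel to 'u'.
The other patterns: stems whose last vowel is 'a' repeat the first consonant+vowel as a prefix; stems whose last vowel is 'i' or 'u' add the prefix mi-.
So hosov → hosuv.

hosuv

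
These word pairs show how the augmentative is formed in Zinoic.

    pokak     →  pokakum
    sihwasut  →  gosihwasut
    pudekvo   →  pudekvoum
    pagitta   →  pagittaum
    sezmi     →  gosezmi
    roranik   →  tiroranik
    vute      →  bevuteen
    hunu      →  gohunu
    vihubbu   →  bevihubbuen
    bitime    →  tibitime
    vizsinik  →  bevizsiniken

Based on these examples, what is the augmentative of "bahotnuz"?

tibahotnuz

pokak and vizsinik both end in -k yet inflect differently (pokakum, bevizsiniken), so the final letter is not what conditions the rule; the first letter is.
"bahotnuz" begins with b-. The one such stem in the data (bitime → tibitime) adds the prefix ti-, so the same rule applies.
The other patterns: stems beginning with p- add -um; stems beginning with v- add be- … -en around the stem; stems beginning with h- or s- add the prefix go-.
So bahotnuz → tibahotnuz.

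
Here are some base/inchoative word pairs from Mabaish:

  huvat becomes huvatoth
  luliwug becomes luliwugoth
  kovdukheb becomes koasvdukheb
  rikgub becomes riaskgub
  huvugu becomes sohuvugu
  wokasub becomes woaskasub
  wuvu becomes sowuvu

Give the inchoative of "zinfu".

rikgub and wuvu both have last vowel 'u' yet inflect differently (riaskgub, sowuvu), so the last vowel is not what conditions the rule; the final letter is.
"zinfu" ends in -u. The stems ending in -u (wuvu → sowuvu, huvugu → sohuvugu) add the prefix so-.
The other patterns: stems ending in -b insert -as- after the first vowel; stems ending in -g or -t add -oth.
So zinfu → sozinfu.

sozinfu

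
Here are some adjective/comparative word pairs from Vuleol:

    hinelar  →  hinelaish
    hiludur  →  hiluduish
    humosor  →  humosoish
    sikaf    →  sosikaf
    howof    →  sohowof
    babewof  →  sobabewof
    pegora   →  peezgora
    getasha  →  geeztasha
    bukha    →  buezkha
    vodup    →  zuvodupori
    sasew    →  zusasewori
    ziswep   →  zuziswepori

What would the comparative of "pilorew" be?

hinelar and sikaf both have last vowel 'a' yet inflect differently (hinelaish, sosikaf), so the last vowel is not what conditions the rule; the final letter is.
"pilorew" ends in -w. The one such stem in the data (sasew → zusasewori) adds zu- … -ori around the stem, so the same rule applies.
So pilorew → zupilorewori.

zupilorewori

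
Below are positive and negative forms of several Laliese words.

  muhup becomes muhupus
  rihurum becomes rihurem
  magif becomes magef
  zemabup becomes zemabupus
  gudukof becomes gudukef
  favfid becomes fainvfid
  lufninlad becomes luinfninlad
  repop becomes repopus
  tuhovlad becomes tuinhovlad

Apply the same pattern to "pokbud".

zemabup and rihurum both have last vowel 'u' yet inflect differently (zemabupus, rihurem), so the last vowel is not what conditions the rule; the final letter is.
"pokbud" ends in -d. The stems ending in -d (lufninlad → luinfninlad, tuhovlad → tuinhovlad, favfid → fainvfid) insert -in- after the first vowel.
The other patterns: stems ending in -p add -us; stems ending in -f or -m change the last vowel to 'e'.
So pokbud → poinkbud.

poinkbud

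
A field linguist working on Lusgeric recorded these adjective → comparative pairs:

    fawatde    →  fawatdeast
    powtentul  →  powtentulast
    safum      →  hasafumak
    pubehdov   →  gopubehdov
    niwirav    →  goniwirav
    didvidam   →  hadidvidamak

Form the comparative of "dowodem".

hadowodemak

"dowodem" ends in -m. The stems ending in -m (didvidam → hadidvidamak, safum → hasafumak) add ha- … -ak around the stem.
The other patterns: stems ending in -v add the prefix go-; stems ending in -e or -l add -ast.
So dowodem → hadowodemak.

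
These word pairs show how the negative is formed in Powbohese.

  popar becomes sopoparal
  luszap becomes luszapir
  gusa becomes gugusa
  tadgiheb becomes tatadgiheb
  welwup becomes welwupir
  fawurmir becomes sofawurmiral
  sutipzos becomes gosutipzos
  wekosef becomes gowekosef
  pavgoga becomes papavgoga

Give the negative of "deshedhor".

sodeshedhoral

popar and pavgoga both have last vowel 'a' yet inflect differently (sopoparal, papavgoga), so the last vowel is not what conditions the rule; the final letter is.
"deshedhor" ends in -r. The stems ending in -r (fawurmir → sofawurmiral, popar → sopoparal) add so- … -al around the stem.
The other patterns: stems ending in -a or -b repeat the first consonant+vowel as a prefix; stems ending in -p add -ir; stems ending in -f or -s add the prefix go-.
So deshedhor → sodeshedhoral.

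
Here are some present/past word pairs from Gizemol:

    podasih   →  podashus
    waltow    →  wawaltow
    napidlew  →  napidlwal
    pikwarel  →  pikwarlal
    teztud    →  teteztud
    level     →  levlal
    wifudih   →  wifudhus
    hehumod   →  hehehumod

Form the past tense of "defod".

napidlew and waltow both end in -w yet inflect differently (napidlwal, wawaltow), so the final letter is not what conditions the rule; the last vowel is.
"defod" has last vowel 'o'. The stems whose last vowel is 'o' (hehumod → hehehumod, waltow → wawaltow) repeat the first consonant+vowel as a prefix.
So defod → dedefod.

dedefod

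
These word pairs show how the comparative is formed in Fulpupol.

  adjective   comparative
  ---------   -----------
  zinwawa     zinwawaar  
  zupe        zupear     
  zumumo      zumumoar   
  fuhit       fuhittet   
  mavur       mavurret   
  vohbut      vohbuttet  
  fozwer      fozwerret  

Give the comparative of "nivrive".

"nivrive" ends in a vowel. The stems ending in a vowel (zinwawa → zinwawaar, zupe → zupear, zumumo → zumumoar) add -ar.
The other pattern: stems ending in a consonant double the final consonant and add -et.
So nivrive → nivrivear.

nivrivear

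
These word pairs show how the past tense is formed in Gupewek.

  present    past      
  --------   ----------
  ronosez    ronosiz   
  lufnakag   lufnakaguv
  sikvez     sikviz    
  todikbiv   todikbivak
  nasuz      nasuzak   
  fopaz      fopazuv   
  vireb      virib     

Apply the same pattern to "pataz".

patazuv

"pataz" has last vowel 'a'. The stems whose last vowel is 'a' (fopaz → fopazuv, lufnakag → lufnakaguv) add -uv.
So pataz → patazuv.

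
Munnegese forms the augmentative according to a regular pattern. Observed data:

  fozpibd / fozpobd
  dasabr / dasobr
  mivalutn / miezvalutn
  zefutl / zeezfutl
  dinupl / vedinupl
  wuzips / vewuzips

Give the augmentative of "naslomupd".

venaslomupd

zefutl and dinupl both end in -l yet inflect differently (zeezfutl, vedinupl), so the final letter is not what conditions the rule; the second-to-last letter is.
"naslomupd" has second-to-last letter 'p'. The stems whose second-to-last letter is 'p' (dinupl → vedinupl, wuzips → vewuzips) add the prefix ve-.
The other patterns: stems whose second-to-last letter is 'b' change the last vowel to 'o'; stems whose second-to-last letter is 't' insert -ez- after the first vowel.
So naslomupd → venaslomupd.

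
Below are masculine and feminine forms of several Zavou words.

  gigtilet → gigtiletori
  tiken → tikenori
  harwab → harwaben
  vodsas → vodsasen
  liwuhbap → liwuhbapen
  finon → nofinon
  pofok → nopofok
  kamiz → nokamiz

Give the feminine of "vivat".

"vivat" has last vowel 'a'. The stems whose last vowel is 'a' (harwab → harwaben, vodsas → vodsasen, liwuhbap → liwuhbapen) add -en.
So vivat → vivaten.

vivaten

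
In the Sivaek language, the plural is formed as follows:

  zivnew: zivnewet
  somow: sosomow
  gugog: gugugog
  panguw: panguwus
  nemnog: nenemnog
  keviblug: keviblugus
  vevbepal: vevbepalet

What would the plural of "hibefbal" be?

keviblug and nemnog both end in -g yet inflect differently (keviblugus, nenemnog), so the final letter is not what conditions the rule; the last vowel is.
"hibefbal" has last vowel 'a'. The one such stem in the data (vevbepal → vevbepalet) adds -et, so the same rule applies.
So hibefbal → hibefbalet.

hibefbalet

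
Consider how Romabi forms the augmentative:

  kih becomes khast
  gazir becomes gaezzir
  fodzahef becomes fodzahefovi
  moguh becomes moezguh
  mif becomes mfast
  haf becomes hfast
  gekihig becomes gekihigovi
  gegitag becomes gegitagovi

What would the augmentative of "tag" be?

kih and moguh both end in -h yet inflect differently (khast, moezguh), so the final letter is not what conditions the rule; the number of vowels is.
"tag" has 1 vowel. The stems with 1 vowel (kih → khast, haf → hfast, mif → mfast) delete the last vowel and add -ast.
The other patterns: stems with 2 vowels insert -ez- after the first vowel; stems with 3 vowels add -ovi.
So tag → tgast.

tgast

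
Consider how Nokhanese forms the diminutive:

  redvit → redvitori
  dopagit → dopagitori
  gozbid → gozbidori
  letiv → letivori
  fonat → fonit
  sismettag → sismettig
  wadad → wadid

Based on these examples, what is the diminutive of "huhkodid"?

huhkodidori

redvit and fonat both end in -t yet inflect differently (redvitori, fonit), so the final letter is not what conditions the rule; the last vowel is.
"huhkodid" has last vowel 'i'. The stems whose last vowel is 'i' (redvit → redvitori, dopagit → dopagitori, gozbid → gozbidori) add -ori.
The other pattern: stems whose last vowel is 'a' change the last vowel to 'i'.
So huhkodid → huhkodidori.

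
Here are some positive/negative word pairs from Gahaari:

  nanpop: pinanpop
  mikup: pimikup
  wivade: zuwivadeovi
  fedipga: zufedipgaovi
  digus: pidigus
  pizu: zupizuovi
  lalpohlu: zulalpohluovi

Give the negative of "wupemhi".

zuwupemhiovi

mikup and lalpohlu both have last vowel 'u' yet inflect differently (pimikup, zulalpohluovi), so the last vowel is not what conditions the rule; whether the stem ends in a vowel or a consonant is.
"wupemhi" ends in a vowel. The stems ending in a vowel (lalpohlu → zulalpohluovi, wivade → zuwivadeovi, fedipga → zufedipgaovi) add zu- … -ovi around the stem.
The other pattern: stems ending in a consonant add the prefix pi-.
So wupemhi → zuwupemhiovi.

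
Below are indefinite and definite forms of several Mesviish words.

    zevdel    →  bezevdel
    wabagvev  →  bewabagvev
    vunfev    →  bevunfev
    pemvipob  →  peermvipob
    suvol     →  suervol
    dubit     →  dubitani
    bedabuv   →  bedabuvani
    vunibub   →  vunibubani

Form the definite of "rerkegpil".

rerkegpilani

zevdel and suvol both end in -l yet inflect differently (bezevdel, suervol), so the final letter is not what conditions the rule; the last vowel is.
"rerkegpil" has last vowel 'i'. The one such stem in the data (dubit → dubitani) adds -ani, so the same rule applies.
So rerkegpil → rerkegpilani.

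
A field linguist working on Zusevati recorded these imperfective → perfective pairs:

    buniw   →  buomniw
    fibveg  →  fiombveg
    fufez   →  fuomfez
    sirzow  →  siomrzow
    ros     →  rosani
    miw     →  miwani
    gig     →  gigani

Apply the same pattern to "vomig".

voommig

buniw and miw both end in -w yet inflect differently (buomniw, miwani), so the final letter is not what conditions the rule; the number of vowels is.
"vomig" has 2 vowels. The stems with 2 vowels (buniw → buomniw, fibveg → fiombveg, fufez → fuomfez) insert -om- after the first vowel.
The other pattern: stems with 1 vowel add -ani.
So vomig → voommig.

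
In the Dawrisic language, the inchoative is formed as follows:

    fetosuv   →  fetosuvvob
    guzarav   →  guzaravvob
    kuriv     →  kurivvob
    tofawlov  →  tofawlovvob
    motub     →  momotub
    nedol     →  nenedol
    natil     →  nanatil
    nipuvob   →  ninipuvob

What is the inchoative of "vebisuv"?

vebisuvvob

fetosuv and motub both have last vowel 'u' yet inflect differently (fetosuvvob, momotub), so the last vowel is not what conditions the rule; the final letter is.
"vebisuv" ends in -v. The stems ending in -v (fetosuv → fetosuvvob, guzarav → guzaravvob, kuriv → kurivvob) double the final consonant and add -ob.
The other pattern: stems ending in -b or -l repeat the first consonant+vowel as a prefix.
So vebisuv → vebisuvvob.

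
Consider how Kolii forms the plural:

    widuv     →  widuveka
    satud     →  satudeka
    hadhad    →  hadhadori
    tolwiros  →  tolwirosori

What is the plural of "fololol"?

folololori

satud and hadhad both end in -d yet inflect differently (satudeka, hadhadori), so the final letter is not what conditions the rule; the last vowel is.
"fololol" has last vowel 'o'. The one such stem in the data (tolwiros → tolwirosori) adds -ori, so the same rule applies.
So fololol → folololori.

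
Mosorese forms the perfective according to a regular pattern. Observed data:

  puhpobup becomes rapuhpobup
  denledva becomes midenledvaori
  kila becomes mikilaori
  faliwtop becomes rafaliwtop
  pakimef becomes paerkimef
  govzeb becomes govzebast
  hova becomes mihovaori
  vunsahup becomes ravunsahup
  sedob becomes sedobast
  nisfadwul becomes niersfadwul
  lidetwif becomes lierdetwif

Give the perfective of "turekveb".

turekvebast

"turekveb" ends in -b. The stems ending in -b (govzeb → govzebast, sedob → sedobast) add -ast.
So turekveb → turekvebast.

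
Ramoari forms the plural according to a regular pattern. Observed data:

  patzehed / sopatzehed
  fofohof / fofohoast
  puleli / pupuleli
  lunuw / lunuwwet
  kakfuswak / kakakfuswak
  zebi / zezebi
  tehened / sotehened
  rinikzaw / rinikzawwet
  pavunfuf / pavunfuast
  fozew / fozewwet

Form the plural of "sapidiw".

tehened and fozew both have last vowel 'e' yet inflect differently (sotehened, fozewwet), so the last vowel is not what conditions the rule; the final letter is.
"sapidiw" ends in -w. The stems ending in -w (fozew → fozewwet, lunuw → lunuwwet, rinikzaw → rinikzawwet) double the final consonant and add -et.
So sapidiw → sapidiwwet.

sapidiwwet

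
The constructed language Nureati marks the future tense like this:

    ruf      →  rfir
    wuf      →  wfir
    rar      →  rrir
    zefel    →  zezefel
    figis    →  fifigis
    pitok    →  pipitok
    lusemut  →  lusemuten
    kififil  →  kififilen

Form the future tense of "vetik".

vevetik

"vetik" has 2 vowels. The stems with 2 vowels (zefel → zezefel, figis → fifigis, pitok → pipitok) repeat the first consonant+vowel as a prefix.
The other patterns: stems with 1 vowel delete the last vowel and add -ir; stems with 3 vowels add -en.
So vetik → vevetik.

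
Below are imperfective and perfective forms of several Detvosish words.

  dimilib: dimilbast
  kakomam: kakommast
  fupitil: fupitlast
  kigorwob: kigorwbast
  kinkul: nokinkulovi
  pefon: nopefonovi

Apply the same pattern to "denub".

nodenubovi

"denub" has 2 vowels. The stems with 2 vowels (kinkul → nokinkulovi, pefon → nopefonovi) add no- … -ovi around the stem.
The other pattern: stems with 3 vowels delete the last vowel and add -ast.
So denub → nodenubovi.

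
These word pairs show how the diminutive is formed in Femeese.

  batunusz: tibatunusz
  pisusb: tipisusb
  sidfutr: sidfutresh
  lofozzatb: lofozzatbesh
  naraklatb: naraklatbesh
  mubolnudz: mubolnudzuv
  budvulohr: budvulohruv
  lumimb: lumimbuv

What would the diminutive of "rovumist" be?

pisusb and lofozzatb both end in -b yet inflect differently (tipisusb, lofozzatbesh), so the final letter is not what conditions the rule; the second-to-last letter is.
"rovumist" has second-to-last letter 's'. The stems whose second-to-last letter is 's' (batunusz → tibatunusz, pisusb → tipisusb) add the prefix ti-.
The other patterns: stems whose second-to-last letter is 't' add -esh; stems whose second-to-last letter is 'd', 'h' or 'm' add -uv.
So rovumist → tirovumist.

tirovumist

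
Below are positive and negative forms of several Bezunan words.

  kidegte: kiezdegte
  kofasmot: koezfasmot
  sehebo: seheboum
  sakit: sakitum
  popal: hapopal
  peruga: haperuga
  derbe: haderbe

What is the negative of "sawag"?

sawagum

"sawag" begins with s-. The stems beginning with s- (sehebo → seheboum, sakit → sakitum) add -um.
So sawag → sawagum.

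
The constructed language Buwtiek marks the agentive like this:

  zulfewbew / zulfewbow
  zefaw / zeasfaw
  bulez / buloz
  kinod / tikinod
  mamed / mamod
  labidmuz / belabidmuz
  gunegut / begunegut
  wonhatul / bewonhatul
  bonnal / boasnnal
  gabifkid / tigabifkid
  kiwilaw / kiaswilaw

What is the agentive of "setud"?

"setud" has last vowel 'u'. The stems whose last vowel is 'u' (gunegut → begunegut, wonhatul → bewonhatul, labidmuz → belabidmuz) add the prefix be-.
The other patterns: stems whose last vowel is 'a' insert -as- after the first vowel; stems whose last vowel is 'e' change the last vowel to 'o'; stems whose last vowel is 'i' or 'o' add the prefix ti-.
So setud → besetud.

besetud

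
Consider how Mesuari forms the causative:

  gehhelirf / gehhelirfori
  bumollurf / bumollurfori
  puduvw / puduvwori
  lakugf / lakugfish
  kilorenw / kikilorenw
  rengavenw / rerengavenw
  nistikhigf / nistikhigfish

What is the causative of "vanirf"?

rengavenw and puduvw both end in -w yet inflect differently (rerengavenw, puduvwori), so the final letter is not what conditions the rule; the second-to-last letter is.
"vanirf" has second-to-last letter 'r'. The stems whose second-to-last letter is 'r' (bumollurf → bumollurfori, gehhelirf → gehhelirfori) add -ori.
So vanirf → vanirfori.

vanirfori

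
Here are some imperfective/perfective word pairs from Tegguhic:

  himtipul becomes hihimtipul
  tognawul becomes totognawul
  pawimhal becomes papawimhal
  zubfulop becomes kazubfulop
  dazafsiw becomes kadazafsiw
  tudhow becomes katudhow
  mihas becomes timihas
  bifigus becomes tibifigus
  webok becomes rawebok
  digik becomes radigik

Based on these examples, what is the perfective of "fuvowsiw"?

pawimhal and mihas both have last vowel 'a' yet inflect differently (papawimhal, timihas), so the last vowel is not what conditions the rule; the final letter is.
"fuvowsiw" ends in -w. The stems ending in -w (dazafsiw → kadazafsiw, tudhow → katudhow) add the prefix ka-.
The other patterns: stems ending in -l repeat the first consonant+vowel as a prefix; stems ending in -s add the prefix ti-; stems ending in -k add the prefix ra-.
So fuvowsiw → kafuvowsiw.

kafuvowsiw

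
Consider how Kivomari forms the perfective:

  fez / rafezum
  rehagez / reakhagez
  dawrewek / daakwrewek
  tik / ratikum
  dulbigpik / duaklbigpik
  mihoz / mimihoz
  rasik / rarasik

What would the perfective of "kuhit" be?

kukuhit

fez and mihoz both end in -z yet inflect differently (rafezum, mimihoz), so the final letter is not what conditions the rule; the number of vowels is.
"kuhit" has 2 vowels. The stems with 2 vowels (mihoz → mimihoz, rasik → rarasik) repeat the first consonant+vowel as a prefix.
The other patterns: stems with 1 vowel add ra- … -um around the stem; stems with 3 vowels insert -ak- after the first vowel.
So kuhit → kukuhit.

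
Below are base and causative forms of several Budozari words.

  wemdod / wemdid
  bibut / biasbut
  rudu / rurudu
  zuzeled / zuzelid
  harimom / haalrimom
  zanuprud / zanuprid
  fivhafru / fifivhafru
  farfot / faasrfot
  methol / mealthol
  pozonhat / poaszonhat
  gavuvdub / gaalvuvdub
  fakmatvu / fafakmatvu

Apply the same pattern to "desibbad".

farfot and wemdod both have last vowel 'o' yet inflect differently (faasrfot, wemdid), so the last vowel is not what conditions the rule; the final letter is.
"desibbad" ends in -d. The stems ending in -d (wemdod → wemdid, zuzeled → zuzelid, zanuprud → zanuprid) change the last vowel to 'i'.
So desibbad → desibbid.

desibbid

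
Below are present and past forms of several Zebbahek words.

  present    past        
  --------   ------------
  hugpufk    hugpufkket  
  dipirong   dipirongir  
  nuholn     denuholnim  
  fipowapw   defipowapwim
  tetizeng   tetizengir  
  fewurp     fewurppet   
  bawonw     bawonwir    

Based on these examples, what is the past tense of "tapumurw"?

bawonw and fipowapw both end in -w yet inflect differently (bawonwir, defipowapwim), so the final letter is not what conditions the rule; the second-to-last letter is.
"tapumurw" has second-to-last letter 'r'. The one such stem in the data (fewurp → fewurppet) doubles the final consonant and adds -et (as does hugpufk), so the same rule applies.
The other patterns: stems whose second-to-last letter is 'n' add -ir; stems whose second-to-last letter is 'l' or 'p' add de- … -im around the stem.
So tapumurw → tapumurwwet.

tapumurwwet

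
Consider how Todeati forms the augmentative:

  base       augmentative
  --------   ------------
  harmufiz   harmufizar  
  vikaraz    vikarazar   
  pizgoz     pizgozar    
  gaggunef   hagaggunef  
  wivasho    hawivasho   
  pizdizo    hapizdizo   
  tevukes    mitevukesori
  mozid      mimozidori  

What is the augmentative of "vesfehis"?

mivesfehisori

"vesfehis" ends in -s. The one such stem in the data (tevukes → mitevukesori) adds mi- … -ori around the stem, so the same rule applies.
The other patterns: stems ending in -z add -ar; stems ending in -f or -o add the prefix ha-.
So vesfehis → mivesfehisori.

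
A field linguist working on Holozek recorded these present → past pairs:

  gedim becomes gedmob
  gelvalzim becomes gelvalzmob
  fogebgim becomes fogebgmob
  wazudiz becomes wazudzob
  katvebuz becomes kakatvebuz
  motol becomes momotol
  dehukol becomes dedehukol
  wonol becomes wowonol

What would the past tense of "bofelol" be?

bobofelol

"bofelol" has last vowel 'o'. The stems whose last vowel is 'o' (motol → momotol, dehukol → dedehukol, wonol → wowonol) repeat the first consonant+vowel as a prefix.
So bofelol → bobofelol.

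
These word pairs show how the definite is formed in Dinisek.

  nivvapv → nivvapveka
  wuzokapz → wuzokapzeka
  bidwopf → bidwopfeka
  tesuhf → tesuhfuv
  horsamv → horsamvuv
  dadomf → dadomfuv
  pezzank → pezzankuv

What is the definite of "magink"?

bidwopf and tesuhf both end in -f yet inflect differently (bidwopfeka, tesuhfuv), so the final letter is not what conditions the rule; the second-to-last letter is.
"magink" has second-to-last letter 'n'. The one such stem in the data (pezzank → pezzankuv) adds -uv, so the same rule applies.
The other pattern: stems whose second-to-last letter is 'p' add -eka.
So magink → maginkuv.

maginkuv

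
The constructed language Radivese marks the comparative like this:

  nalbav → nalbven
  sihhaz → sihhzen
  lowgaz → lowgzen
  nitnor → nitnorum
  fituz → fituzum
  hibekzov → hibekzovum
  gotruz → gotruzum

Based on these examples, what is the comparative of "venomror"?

sihhaz and fituz both end in -z yet inflect differently (sihhzen, fituzum), so the final letter is not what conditions the rule; the last vowel is.
"venomror" has last vowel 'o'. The stems whose last vowel is 'o' (nitnor → nitnorum, hibekzov → hibekzovum) add -um.
The other pattern: stems whose last vowel is 'a' delete the last vowel and add -en.
So venomror → venomrorum.

venomrorum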